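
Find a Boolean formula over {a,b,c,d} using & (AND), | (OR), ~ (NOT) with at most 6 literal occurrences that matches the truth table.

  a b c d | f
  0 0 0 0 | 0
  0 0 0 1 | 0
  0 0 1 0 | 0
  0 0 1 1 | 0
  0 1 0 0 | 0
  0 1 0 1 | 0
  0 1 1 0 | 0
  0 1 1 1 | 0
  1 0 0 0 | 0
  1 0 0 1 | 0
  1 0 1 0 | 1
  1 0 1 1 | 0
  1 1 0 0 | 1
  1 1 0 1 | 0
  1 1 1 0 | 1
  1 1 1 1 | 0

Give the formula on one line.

  ~c = 1100110011001100
  (b & ~c) = 0000110000001100
  (c | (b & ~c)) = 0011111100111111
  ~d = 1010101010101010
  ((c | (b & ~c)) & ~d) = 0010101000101010
  (((c | (b & ~c)) & ~d) & a) = 0000000000101010

(((c | (b & ~c)) & ~d) & a)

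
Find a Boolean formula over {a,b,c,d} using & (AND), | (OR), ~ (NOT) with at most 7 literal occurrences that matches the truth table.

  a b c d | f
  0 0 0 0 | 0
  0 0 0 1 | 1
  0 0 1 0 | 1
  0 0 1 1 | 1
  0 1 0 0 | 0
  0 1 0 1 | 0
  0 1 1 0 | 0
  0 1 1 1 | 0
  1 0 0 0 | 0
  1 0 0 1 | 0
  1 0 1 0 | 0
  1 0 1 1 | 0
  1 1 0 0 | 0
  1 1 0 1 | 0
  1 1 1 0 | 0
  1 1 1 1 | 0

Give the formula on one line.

((~a & ~b) & (c | (b | d)))

  ~a = 1111111100000000
  ~b = 1111000011110000
  (~a & ~b) = 1111000000000000
  (b | d) = 0101111101011111
  (c | (b | d)) = 0111111101111111
  ((~a & ~b) & (c | (b | d))) = 0111000000000000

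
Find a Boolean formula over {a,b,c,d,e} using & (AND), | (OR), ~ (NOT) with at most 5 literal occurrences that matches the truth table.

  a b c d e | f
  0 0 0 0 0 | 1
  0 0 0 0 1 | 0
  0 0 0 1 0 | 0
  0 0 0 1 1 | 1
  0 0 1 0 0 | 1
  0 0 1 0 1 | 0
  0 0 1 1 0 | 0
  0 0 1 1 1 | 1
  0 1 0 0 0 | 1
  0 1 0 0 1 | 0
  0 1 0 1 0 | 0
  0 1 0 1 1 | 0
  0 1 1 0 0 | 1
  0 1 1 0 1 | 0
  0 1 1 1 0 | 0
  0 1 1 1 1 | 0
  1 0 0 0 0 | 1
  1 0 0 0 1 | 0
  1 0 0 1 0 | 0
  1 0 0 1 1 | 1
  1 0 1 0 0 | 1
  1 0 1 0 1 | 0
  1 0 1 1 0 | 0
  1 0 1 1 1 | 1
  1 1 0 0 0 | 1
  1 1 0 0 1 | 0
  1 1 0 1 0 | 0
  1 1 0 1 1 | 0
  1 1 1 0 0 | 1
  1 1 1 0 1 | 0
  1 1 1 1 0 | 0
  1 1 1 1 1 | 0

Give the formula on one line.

  ~e = 10101010101010101010101010101010
  ~d = 11001100110011001100110011001100
  (~e & ~d) = 10001000100010001000100010001000
  ~b = 11111111000000001111111100000000
  (e & ~b) = 01010101000000000101010100000000
  (d & (e & ~b)) = 00010001000000000001000100000000
  ((~e & ~d) | (d & (e & ~b))) = 10011001100010001001100110001000

((~e & ~d) | (d & (e & ~b)))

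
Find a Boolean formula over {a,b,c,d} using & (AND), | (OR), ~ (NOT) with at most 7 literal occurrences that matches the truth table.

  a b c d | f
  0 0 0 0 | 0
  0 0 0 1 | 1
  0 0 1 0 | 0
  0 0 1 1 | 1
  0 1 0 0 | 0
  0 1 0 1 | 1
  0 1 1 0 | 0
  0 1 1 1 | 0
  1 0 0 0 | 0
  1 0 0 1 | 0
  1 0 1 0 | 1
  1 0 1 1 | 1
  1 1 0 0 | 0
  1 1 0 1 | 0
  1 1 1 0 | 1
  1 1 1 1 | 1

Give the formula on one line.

((((~c | ~b) & d) & ~a) | (c & (a | ~c)))

  ~c = 1100110011001100
  ~b = 1111000011110000
  (~c | ~b) = 1111110011111100
  ((~c | ~b) & d) = 0101010001010100
  ~a = 1111111100000000
  (((~c | ~b) & d) & ~a) = 0101010000000000
  (a | ~c) = 1100110011111111
  (c & (a | ~c)) = 0000000000110011
  ((((~c | ~b) & d) & ~a) | (c & (a | ~c))) = 0101010000110011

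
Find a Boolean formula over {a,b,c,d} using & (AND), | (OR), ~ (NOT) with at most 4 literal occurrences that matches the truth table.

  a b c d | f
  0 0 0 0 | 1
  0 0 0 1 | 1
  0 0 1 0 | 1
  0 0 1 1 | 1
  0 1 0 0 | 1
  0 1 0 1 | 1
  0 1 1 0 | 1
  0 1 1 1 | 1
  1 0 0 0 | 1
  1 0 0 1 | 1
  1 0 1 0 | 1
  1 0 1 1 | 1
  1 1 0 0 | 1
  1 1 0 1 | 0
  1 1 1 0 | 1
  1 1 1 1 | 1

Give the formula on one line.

  ~b = 1111000011110000
  ~a = 1111111100000000
  (~a | c) = 1111111100110011
  ~d = 1010101010101010
  ((~a | c) | ~d) = 1111111110111011
  (~b | ((~a | c) | ~d)) = 1111111111111011

(~b | ((~a | c) | ~d))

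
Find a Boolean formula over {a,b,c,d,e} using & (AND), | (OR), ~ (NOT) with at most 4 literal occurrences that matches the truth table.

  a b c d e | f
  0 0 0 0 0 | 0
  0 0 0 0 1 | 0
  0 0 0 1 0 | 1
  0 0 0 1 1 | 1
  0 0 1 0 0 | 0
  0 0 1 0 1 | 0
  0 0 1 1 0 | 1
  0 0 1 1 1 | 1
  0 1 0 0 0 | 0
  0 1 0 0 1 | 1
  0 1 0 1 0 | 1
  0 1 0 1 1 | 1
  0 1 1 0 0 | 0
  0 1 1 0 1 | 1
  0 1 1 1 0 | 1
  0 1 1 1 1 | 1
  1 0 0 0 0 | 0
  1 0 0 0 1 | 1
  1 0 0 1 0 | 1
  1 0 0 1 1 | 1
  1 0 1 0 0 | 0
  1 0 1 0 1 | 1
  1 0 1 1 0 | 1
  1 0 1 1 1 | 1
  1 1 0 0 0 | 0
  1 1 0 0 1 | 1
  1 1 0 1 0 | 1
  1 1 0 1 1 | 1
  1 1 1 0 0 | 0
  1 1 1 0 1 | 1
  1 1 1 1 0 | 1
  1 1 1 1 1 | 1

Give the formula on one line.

((e & (b | a)) | d)

  (b | a) = 00000000111111111111111111111111
  (e & (b | a)) = 00000000010101010101010101010101
  ((e & (b | a)) | d) = 00110011011101110111011101110111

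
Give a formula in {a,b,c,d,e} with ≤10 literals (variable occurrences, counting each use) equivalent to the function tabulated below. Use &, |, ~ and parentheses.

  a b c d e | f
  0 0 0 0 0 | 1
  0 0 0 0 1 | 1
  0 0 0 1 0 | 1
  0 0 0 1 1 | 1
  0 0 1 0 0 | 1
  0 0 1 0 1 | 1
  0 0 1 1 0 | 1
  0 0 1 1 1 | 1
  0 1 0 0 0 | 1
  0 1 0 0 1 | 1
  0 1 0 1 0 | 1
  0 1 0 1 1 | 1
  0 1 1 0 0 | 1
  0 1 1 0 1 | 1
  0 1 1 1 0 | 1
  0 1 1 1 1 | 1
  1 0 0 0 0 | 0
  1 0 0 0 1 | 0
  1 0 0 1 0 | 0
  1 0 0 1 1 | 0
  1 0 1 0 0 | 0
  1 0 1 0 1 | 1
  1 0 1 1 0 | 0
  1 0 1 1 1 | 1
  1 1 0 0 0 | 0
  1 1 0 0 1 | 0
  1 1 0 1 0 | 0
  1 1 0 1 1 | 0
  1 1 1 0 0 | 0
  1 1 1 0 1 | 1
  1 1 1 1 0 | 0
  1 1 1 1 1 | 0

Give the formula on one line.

(((((~d | ~c) | (~d | ~b)) & e) & c) | ~a)

  ~d = 11001100110011001100110011001100
  ~c = 11110000111100001111000011110000
  (~d | ~c) = 11111100111111001111110011111100
  ~b = 11111111000000001111111100000000
  (~d | ~b) = 11111111110011001111111111001100
  ((~d | ~c) | (~d | ~b)) = 11111111111111001111111111111100
  (((~d | ~c) | (~d | ~b)) & e) = 01010101010101000101010101010100
  ((((~d | ~c) | (~d | ~b)) & e) & c) = 00000101000001000000010100000100
  ~a = 11111111111111110000000000000000
  (((((~d | ~c) | (~d | ~b)) & e) & c) | ~a) = 11111111111111110000010100000100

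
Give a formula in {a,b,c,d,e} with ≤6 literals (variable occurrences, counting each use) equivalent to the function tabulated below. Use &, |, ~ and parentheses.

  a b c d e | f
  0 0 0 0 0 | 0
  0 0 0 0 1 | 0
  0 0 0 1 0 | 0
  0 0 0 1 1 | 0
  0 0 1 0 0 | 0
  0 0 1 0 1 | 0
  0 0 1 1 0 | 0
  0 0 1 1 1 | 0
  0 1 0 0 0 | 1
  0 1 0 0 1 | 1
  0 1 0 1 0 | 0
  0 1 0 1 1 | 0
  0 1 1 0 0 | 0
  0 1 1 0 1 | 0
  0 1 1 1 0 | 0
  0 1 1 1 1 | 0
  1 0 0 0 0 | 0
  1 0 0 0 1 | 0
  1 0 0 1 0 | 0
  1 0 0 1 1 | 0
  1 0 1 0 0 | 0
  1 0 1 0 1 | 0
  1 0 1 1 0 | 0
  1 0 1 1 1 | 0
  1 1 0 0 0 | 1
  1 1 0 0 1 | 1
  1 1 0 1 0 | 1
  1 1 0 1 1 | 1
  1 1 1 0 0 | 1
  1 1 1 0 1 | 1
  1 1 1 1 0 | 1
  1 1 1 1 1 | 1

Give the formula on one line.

  ~c = 11110000111100001111000011110000
  ~e = 10101010101010101010101010101010
  (~c | ~e) = 11111010111110101111101011111010
  ~d = 11001100110011001100110011001100
  ((~c | ~e) & ~d) = 11001000110010001100100011001000
  (~c & ((~c | ~e) & ~d)) = 11000000110000001100000011000000
  (a | (~c & ((~c | ~e) & ~d))) = 11000000110000001111111111111111
  (b & (a | (~c & ((~c | ~e) & ~d)))) = 00000000110000000000000011111111

(b & (a | (~c & ((~c | ~e) & ~d))))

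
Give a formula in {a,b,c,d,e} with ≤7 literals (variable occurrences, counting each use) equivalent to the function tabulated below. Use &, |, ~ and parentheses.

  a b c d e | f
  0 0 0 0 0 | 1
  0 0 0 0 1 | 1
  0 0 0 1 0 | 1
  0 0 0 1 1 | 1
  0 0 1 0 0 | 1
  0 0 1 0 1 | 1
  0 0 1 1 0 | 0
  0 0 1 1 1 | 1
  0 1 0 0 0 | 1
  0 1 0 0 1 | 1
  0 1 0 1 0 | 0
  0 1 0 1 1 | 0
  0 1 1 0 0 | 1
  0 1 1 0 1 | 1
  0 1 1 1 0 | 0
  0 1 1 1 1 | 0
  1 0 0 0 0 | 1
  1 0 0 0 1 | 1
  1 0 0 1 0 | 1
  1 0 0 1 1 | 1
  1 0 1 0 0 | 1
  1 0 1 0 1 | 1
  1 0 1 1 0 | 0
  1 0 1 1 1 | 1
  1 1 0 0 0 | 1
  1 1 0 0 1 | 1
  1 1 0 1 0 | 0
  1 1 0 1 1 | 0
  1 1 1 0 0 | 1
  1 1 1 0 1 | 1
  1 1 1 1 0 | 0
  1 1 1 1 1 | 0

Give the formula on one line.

(((~c | e) | ~d) & (~d | ~b))

  ~c = 11110000111100001111000011110000
  (~c | e) = 11110101111101011111010111110101
  ~d = 11001100110011001100110011001100
  ((~c | e) | ~d) = 11111101111111011111110111111101
  ~b = 11111111000000001111111100000000
  (~d | ~b) = 11111111110011001111111111001100
  (((~c | e) | ~d) & (~d | ~b)) = 11111101110011001111110111001100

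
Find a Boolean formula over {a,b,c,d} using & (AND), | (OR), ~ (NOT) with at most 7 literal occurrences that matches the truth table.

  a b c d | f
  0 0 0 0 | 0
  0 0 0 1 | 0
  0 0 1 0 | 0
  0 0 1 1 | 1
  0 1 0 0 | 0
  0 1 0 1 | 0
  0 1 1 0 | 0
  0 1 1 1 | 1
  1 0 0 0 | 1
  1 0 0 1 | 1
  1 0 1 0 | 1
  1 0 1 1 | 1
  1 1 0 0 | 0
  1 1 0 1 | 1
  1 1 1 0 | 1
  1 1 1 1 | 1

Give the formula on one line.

(((a | c) & d) | (a & (c | ~b)))

  (a | c) = 0011001111111111
  ((a | c) & d) = 0001000101010101
  ~b = 1111000011110000
  (c | ~b) = 1111001111110011
  (a & (c | ~b)) = 0000000011110011
  (((a | c) & d) | (a & (c | ~b))) = 0001000111110111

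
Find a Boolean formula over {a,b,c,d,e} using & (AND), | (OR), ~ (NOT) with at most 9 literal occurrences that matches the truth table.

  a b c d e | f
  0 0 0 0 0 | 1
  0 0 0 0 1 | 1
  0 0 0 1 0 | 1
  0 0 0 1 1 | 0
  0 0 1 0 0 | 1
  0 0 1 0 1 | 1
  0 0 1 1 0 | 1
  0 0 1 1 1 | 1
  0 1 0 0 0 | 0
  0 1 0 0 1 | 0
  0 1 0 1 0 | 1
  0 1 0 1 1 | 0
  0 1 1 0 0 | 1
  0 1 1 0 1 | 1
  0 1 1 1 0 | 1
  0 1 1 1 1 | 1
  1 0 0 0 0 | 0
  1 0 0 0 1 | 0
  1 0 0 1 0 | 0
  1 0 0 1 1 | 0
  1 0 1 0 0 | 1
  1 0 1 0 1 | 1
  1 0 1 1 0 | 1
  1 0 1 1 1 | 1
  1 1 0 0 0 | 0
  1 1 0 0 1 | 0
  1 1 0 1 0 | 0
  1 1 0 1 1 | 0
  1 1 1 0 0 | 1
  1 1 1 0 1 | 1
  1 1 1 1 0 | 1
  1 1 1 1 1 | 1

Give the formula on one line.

  ~b = 11111111000000001111111100000000
  (d | ~b) = 11111111001100111111111100110011
  ~d = 11001100110011001100110011001100
  ~e = 10101010101010101010101010101010
  (~d | ~e) = 11101110111011101110111011101110
  ~a = 11111111111111110000000000000000
  ((~d | ~e) & ~a) = 11101110111011100000000000000000
  ((d | ~b) & ((~d | ~e) & ~a)) = 11101110001000100000000000000000
  (c | ((d | ~b) & ((~d | ~e) & ~a))) = 11101111001011110000111100001111

(c | ((d | ~b) & ((~d | ~e) & ~a)))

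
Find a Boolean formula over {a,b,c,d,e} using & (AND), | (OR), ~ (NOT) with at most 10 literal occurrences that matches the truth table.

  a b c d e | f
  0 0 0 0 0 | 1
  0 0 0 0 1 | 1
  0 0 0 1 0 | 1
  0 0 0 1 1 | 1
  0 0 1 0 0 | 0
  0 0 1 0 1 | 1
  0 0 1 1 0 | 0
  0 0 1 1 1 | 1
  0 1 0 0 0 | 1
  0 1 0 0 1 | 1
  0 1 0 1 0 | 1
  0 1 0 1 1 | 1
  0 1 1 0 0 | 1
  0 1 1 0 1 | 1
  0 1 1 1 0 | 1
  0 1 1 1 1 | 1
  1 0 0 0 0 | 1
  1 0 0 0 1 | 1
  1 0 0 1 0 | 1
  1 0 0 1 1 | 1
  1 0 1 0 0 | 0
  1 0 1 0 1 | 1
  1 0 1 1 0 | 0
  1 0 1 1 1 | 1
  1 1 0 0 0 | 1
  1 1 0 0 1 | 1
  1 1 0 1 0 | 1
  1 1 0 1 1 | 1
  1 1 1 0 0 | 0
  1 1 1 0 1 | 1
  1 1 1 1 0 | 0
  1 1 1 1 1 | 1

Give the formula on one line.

((~c | (e & (d | c))) | ((b & (c | (~a | d))) & ~a))

  ~c = 11110000111100001111000011110000
  (d | c) = 00111111001111110011111100111111
  (e & (d | c)) = 00010101000101010001010100010101
  (~c | (e & (d | c))) = 11110101111101011111010111110101
  ~a = 11111111111111110000000000000000
  (~a | d) = 11111111111111110011001100110011
  (c | (~a | d)) = 11111111111111110011111100111111
  (b & (c | (~a | d))) = 00000000111111110000000000111111
  ((b & (c | (~a | d))) & ~a) = 00000000111111110000000000000000
  ((~c | (e & (d | c))) | ((b & (c | (~a | d))) & ~a)) = 11110101111111111111010111110101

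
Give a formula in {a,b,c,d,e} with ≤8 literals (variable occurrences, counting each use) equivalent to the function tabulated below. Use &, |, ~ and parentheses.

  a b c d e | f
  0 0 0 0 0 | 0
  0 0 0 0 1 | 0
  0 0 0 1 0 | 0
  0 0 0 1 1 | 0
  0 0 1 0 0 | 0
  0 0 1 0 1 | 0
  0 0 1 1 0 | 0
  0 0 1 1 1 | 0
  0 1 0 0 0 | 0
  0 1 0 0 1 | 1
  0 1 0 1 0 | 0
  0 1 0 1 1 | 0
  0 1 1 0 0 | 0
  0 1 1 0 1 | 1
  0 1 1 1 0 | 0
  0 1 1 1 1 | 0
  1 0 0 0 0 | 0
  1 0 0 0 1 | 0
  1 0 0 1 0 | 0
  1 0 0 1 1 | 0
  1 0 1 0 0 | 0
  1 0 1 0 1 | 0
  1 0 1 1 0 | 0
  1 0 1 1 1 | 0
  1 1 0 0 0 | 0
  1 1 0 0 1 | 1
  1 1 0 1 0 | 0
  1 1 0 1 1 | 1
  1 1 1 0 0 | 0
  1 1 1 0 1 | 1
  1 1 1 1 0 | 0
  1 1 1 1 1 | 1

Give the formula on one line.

((e & b) & ((~d & (b & ~a)) | (a & b)))

  (e & b) = 00000000010101010000000001010101
  ~d = 11001100110011001100110011001100
  ~a = 11111111111111110000000000000000
  (b & ~a) = 00000000111111110000000000000000
  (~d & (b & ~a)) = 00000000110011000000000000000000
  (a & b) = 00000000000000000000000011111111
  ((~d & (b & ~a)) | (a & b)) = 00000000110011000000000011111111
  ((e & b) & ((~d & (b & ~a)) | (a & b))) = 00000000010001000000000001010101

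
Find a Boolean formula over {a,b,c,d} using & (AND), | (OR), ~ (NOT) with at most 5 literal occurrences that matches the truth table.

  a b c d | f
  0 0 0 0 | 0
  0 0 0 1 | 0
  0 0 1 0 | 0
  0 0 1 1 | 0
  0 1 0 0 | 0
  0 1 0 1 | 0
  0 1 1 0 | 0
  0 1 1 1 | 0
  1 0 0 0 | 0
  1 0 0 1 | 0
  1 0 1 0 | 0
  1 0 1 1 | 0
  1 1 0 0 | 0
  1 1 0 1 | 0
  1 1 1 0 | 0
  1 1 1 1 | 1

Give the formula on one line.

(a & ((d & b) & c))

  (d & b) = 0000010100000101
  ((d & b) & c) = 0000000100000001
  (a & ((d & b) & c)) = 0000000000000001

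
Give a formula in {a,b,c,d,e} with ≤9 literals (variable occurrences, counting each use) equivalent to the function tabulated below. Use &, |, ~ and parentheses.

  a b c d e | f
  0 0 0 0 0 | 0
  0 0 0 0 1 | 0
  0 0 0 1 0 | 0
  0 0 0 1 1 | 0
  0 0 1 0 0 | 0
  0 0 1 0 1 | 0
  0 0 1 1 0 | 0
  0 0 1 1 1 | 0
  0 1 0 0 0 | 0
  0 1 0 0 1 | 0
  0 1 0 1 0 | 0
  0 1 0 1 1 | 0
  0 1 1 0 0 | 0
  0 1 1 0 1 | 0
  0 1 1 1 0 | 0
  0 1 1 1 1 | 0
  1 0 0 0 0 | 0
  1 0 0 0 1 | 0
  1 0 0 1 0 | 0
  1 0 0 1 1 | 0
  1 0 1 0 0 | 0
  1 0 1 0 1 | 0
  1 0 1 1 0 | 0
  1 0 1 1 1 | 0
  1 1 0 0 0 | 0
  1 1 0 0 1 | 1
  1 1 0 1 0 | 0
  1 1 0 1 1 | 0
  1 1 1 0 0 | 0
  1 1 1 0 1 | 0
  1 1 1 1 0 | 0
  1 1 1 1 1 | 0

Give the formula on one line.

((e & ((a & e) | d)) & (~c & (b & ~d)))

  (a & e) = 00000000000000000101010101010101
  ((a & e) | d) = 00110011001100110111011101110111
  (e & ((a & e) | d)) = 00010001000100010101010101010101
  ~c = 11110000111100001111000011110000
  ~d = 11001100110011001100110011001100
  (b & ~d) = 00000000110011000000000011001100
  (~c & (b & ~d)) = 00000000110000000000000011000000
  ((e & ((a & e) | d)) & (~c & (b & ~d))) = 00000000000000000000000001000000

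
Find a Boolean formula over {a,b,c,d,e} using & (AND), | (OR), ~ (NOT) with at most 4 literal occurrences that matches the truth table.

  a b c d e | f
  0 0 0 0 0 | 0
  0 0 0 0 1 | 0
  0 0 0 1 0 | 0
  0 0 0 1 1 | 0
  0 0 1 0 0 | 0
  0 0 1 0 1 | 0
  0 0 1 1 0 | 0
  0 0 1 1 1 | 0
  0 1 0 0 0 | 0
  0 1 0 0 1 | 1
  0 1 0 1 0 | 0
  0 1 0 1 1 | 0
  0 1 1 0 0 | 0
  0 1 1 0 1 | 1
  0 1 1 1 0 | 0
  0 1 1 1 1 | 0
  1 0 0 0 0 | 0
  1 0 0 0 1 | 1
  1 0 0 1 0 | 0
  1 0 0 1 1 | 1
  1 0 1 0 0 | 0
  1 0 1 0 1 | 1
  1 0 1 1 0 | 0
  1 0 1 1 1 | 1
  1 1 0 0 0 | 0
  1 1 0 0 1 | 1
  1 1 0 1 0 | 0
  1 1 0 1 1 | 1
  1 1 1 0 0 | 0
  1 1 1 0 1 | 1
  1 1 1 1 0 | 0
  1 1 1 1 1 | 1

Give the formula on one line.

(((b & ~d) | a) & e)

  ~d = 11001100110011001100110011001100
  (b & ~d) = 00000000110011000000000011001100
  ((b & ~d) | a) = 00000000110011001111111111111111
  (((b & ~d) | a) & e) = 00000000010001000101010101010101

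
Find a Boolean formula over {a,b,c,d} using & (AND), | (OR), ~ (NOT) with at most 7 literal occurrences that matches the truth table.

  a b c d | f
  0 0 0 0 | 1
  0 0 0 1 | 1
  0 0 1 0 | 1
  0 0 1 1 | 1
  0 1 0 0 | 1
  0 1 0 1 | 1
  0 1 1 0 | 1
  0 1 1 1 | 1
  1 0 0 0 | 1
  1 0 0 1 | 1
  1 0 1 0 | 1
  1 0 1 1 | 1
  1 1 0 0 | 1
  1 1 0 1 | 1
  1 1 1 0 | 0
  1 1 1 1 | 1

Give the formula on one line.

((d | ~c) | (~a | (~d & (a & ~b))))

  ~c = 1100110011001100
  (d | ~c) = 1101110111011101
  ~a = 1111111100000000
  ~d = 1010101010101010
  ~b = 1111000011110000
  (a & ~b) = 0000000011110000
  (~d & (a & ~b)) = 0000000010100000
  (~a | (~d & (a & ~b))) = 1111111110100000
  ((d | ~c) | (~a | (~d & (a & ~b)))) = 1111111111111101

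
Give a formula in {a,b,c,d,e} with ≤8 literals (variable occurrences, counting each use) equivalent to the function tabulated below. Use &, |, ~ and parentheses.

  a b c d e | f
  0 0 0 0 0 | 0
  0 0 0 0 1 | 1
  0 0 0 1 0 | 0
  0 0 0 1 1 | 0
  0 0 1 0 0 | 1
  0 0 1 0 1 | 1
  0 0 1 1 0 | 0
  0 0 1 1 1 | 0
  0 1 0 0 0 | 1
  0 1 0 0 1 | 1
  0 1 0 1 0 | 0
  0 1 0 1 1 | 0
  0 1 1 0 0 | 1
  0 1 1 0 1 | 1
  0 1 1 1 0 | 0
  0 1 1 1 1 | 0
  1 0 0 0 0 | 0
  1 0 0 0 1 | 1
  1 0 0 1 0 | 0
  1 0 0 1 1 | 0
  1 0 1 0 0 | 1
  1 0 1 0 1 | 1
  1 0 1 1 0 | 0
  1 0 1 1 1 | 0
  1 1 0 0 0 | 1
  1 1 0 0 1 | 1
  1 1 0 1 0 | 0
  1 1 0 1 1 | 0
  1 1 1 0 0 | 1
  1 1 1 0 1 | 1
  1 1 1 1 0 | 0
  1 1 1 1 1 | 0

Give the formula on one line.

((e | (c | ((~d | a) & b))) & ~d)

  ~d = 11001100110011001100110011001100
  (~d | a) = 11001100110011001111111111111111
  ((~d | a) & b) = 00000000110011000000000011111111
  (c | ((~d | a) & b)) = 00001111110011110000111111111111
  (e | (c | ((~d | a) & b))) = 01011111110111110101111111111111
  ((e | (c | ((~d | a) & b))) & ~d) = 01001100110011000100110011001100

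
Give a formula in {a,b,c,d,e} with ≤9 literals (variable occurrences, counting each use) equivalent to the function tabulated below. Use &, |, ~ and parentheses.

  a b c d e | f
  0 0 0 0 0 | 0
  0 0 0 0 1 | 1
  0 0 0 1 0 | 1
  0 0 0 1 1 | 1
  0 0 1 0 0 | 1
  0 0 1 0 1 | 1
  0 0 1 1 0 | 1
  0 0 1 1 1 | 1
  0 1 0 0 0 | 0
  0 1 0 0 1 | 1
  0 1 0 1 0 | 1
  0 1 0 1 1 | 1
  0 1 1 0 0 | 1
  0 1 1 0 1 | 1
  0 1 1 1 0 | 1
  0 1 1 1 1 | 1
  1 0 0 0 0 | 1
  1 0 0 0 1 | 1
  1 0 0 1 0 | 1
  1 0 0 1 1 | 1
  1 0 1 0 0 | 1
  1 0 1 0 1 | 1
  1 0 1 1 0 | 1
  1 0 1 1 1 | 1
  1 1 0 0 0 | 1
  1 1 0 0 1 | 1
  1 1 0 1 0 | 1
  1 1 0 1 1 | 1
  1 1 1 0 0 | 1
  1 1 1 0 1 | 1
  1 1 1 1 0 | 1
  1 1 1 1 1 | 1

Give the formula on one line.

((a | (d & ((~c & (c | d)) | a))) | (c | (e & ~a)))

  ~c = 11110000111100001111000011110000
  (c | d) = 00111111001111110011111100111111
  (~c & (c | d)) = 00110000001100000011000000110000
  ((~c & (c | d)) | a) = 00110000001100001111111111111111
  (d & ((~c & (c | d)) | a)) = 00110000001100000011001100110011
  (a | (d & ((~c & (c | d)) | a))) = 00110000001100001111111111111111
  ~a = 11111111111111110000000000000000
  (e & ~a) = 01010101010101010000000000000000
  (c | (e & ~a)) = 01011111010111110000111100001111
  ((a | (d & ((~c & (c | d)) | a))) | (c | (e & ~a))) = 01111111011111111111111111111111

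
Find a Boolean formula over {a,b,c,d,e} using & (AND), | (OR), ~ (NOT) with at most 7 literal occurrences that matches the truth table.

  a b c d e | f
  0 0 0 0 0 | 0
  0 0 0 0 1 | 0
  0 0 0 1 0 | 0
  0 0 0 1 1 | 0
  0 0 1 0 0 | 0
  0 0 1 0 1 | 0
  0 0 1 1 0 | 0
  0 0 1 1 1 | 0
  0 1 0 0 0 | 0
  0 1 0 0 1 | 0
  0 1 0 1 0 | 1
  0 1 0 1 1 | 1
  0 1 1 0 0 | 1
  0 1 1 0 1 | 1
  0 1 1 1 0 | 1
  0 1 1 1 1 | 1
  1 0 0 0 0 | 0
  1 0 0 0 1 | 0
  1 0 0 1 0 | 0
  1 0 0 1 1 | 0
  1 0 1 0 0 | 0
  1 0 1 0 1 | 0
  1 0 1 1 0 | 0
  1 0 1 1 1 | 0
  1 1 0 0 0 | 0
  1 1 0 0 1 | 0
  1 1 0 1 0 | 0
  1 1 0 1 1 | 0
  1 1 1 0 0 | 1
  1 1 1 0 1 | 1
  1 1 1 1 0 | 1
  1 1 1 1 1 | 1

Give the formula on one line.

  ~a = 11111111111111110000000000000000
  (~a | c) = 11111111111111110000111100001111
  (c | d) = 00111111001111110011111100111111
  ((~a | c) & (c | d)) = 00111111001111110000111100001111
  (b & ((~a | c) & (c | d))) = 00000000001111110000000000001111

(b & ((~a | c) & (c | d)))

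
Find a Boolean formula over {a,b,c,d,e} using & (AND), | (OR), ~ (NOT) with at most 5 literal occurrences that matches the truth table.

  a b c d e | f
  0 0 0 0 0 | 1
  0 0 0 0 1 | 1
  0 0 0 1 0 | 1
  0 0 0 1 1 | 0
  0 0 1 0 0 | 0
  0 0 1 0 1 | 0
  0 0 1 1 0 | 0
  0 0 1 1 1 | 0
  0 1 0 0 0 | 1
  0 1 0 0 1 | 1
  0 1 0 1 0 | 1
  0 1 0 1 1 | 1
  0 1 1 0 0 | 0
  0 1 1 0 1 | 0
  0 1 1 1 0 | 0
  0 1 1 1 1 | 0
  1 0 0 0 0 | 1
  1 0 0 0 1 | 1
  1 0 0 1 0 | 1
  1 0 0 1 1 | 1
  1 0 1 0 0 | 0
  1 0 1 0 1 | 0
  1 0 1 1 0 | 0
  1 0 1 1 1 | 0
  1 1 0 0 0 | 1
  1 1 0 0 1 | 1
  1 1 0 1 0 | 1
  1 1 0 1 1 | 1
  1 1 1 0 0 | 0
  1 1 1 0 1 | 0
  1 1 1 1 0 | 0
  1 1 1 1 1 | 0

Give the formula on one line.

  ~e = 10101010101010101010101010101010
  (b | ~e) = 10101010111111111010101011111111
  ~d = 11001100110011001100110011001100
  (~d | a) = 11001100110011001111111111111111
  ((b | ~e) | (~d | a)) = 11101110111111111111111111111111
  ~c = 11110000111100001111000011110000
  (((b | ~e) | (~d | a)) & ~c) = 11100000111100001111000011110000

(((b | ~e) | (~d | a)) & ~c)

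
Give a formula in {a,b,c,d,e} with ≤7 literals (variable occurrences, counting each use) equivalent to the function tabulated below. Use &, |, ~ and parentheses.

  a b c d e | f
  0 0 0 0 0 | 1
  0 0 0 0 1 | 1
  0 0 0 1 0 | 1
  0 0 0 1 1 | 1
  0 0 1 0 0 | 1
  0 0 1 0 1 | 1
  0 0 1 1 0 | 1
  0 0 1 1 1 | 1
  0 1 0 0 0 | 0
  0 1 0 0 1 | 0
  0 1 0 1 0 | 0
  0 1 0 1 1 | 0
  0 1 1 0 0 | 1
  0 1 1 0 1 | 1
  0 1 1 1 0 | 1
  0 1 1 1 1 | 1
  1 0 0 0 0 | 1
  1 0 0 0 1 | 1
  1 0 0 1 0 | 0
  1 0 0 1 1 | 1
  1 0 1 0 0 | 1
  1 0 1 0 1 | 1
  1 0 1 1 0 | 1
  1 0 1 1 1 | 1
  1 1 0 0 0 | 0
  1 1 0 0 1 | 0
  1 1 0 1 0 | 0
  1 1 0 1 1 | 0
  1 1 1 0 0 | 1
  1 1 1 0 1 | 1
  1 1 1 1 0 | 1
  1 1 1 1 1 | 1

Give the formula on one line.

(c | (((~a | e) | (~d | (c & ~e))) & ~b))

  ~a = 11111111111111110000000000000000
  (~a | e) = 11111111111111110101010101010101
  ~d = 11001100110011001100110011001100
  ~e = 10101010101010101010101010101010
  (c & ~e) = 00001010000010100000101000001010
  (~d | (c & ~e)) = 11001110110011101100111011001110
  ((~a | e) | (~d | (c & ~e))) = 11111111111111111101111111011111
  ~b = 11111111000000001111111100000000
  (((~a | e) | (~d | (c & ~e))) & ~b) = 11111111000000001101111100000000
  (c | (((~a | e) | (~d | (c & ~e))) & ~b)) = 11111111000011111101111100001111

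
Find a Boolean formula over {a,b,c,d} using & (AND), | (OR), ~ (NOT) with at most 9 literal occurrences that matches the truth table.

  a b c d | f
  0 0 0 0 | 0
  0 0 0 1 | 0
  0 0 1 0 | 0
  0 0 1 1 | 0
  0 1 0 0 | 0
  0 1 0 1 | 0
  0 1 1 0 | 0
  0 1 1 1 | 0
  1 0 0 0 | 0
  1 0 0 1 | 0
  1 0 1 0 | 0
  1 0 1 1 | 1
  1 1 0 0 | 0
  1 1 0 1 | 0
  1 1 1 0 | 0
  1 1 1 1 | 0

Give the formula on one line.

(d & (((c | a) & (~a | c)) & (~b & a)))

  (c | a) = 0011001111111111
  ~a = 1111111100000000
  (~a | c) = 1111111100110011
  ((c | a) & (~a | c)) = 0011001100110011
  ~b = 1111000011110000
  (~b & a) = 0000000011110000
  (((c | a) & (~a | c)) & (~b & a)) = 0000000000110000
  (d & (((c | a) & (~a | c)) & (~b & a))) = 0000000000010000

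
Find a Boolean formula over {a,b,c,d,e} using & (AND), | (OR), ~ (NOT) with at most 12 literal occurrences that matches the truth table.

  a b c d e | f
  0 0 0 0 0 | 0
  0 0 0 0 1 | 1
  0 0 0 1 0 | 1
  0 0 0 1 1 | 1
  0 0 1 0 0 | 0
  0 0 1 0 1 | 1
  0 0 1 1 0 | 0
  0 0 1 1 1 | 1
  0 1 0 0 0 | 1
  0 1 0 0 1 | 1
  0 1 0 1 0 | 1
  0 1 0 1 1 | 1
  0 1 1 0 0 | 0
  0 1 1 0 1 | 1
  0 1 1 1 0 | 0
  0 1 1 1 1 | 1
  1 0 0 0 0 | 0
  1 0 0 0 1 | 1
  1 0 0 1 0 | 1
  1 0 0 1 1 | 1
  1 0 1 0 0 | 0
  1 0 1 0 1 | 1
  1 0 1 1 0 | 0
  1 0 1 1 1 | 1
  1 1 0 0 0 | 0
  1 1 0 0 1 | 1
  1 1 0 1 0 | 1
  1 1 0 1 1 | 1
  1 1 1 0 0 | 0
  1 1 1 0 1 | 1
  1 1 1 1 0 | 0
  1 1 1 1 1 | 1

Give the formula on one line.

  (c | d) = 00111111001111110011111100111111
  ~a = 11111111111111110000000000000000
  ~d = 11001100110011001100110011001100
  (~a | ~d) = 11111111111111111100110011001100
  (~a & b) = 00000000111111110000000000000000
  (e | (~a & b)) = 01010101111111110101010101010101
  ((~a | ~d) & (e | (~a & b))) = 01010101111111110100010001000100
  ((c | d) | ((~a | ~d) & (e | (~a & b)))) = 01111111111111110111111101111111
  ~c = 11110000111100001111000011110000
  (e | ~c) = 11110101111101011111010111110101
  (((c | d) | ((~a | ~d) & (e | (~a & b)))) & (e | ~c)) = 01110101111101010111010101110101

(((c | d) | ((~a | ~d) & (e | (~a & b)))) & (e | ~c))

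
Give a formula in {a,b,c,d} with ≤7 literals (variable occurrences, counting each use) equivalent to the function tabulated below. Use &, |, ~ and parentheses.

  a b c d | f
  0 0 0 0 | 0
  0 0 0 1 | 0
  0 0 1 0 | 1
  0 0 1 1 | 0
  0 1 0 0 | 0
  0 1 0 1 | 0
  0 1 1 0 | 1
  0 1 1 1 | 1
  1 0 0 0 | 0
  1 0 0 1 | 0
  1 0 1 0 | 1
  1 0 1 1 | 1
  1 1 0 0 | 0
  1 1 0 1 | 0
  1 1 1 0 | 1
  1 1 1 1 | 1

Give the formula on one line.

  ~d = 1010101010101010
  (~d | a) = 1010101011111111
  ((~d | a) | b) = 1010111111111111
  (c & ((~d | a) | b)) = 0010001100110011

(c & ((~d | a) | b))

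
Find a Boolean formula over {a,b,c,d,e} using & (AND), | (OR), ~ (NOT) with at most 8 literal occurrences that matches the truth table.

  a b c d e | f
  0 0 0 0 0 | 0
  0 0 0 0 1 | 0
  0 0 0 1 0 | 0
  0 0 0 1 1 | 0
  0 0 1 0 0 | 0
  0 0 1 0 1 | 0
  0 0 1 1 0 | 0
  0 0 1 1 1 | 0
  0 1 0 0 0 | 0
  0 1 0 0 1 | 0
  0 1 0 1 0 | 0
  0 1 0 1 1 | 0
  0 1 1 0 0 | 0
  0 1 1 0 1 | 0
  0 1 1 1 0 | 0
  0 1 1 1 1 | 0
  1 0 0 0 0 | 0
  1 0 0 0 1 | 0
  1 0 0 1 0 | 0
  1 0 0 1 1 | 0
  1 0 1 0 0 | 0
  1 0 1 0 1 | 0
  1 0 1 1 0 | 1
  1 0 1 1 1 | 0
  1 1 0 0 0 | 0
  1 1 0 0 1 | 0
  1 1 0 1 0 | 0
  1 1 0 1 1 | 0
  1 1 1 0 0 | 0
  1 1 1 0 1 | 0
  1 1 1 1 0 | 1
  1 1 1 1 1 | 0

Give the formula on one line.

(((a & ~e) & (~a | d)) & (~e & c))

  ~e = 10101010101010101010101010101010
  (a & ~e) = 00000000000000001010101010101010
  ~a = 11111111111111110000000000000000
  (~a | d) = 11111111111111110011001100110011
  ((a & ~e) & (~a | d)) = 00000000000000000010001000100010
  (~e & c) = 00001010000010100000101000001010
  (((a & ~e) & (~a | d)) & (~e & c)) = 00000000000000000000001000000010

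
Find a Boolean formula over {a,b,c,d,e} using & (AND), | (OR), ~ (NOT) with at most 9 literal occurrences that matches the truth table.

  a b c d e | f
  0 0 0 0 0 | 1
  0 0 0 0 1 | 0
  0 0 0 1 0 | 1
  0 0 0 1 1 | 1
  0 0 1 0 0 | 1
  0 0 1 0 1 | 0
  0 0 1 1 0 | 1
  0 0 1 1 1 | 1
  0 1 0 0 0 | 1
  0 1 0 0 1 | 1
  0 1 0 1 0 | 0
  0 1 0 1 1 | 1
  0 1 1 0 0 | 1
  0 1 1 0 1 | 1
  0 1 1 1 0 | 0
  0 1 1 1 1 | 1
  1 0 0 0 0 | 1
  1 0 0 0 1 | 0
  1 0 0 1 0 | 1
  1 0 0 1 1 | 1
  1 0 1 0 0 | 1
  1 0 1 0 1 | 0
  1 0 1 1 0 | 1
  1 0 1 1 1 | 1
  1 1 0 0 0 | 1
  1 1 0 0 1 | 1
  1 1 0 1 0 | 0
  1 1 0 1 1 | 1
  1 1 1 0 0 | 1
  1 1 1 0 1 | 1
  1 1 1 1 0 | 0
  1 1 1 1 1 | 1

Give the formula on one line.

((((d | ~e) & ~b) | (b & e)) | (b & ~d))

  ~e = 10101010101010101010101010101010
  (d | ~e) = 10111011101110111011101110111011
  ~b = 11111111000000001111111100000000
  ((d | ~e) & ~b) = 10111011000000001011101100000000
  (b & e) = 00000000010101010000000001010101
  (((d | ~e) & ~b) | (b & e)) = 10111011010101011011101101010101
  ~d = 11001100110011001100110011001100
  (b & ~d) = 00000000110011000000000011001100
  ((((d | ~e) & ~b) | (b & e)) | (b & ~d)) = 10111011110111011011101111011101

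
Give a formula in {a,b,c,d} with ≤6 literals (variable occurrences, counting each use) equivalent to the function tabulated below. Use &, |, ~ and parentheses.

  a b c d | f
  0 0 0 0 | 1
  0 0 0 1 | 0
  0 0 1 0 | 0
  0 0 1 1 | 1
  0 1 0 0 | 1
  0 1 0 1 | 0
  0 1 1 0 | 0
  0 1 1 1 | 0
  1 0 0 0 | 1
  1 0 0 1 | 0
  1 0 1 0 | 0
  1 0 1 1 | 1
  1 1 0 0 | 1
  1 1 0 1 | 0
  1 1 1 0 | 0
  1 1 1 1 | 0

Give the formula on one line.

  ~c = 1100110011001100
  (d | ~c) = 1101110111011101
  ~d = 1010101010101010
  (c | ~d) = 1011101110111011
  ~b = 1111000011110000
  (~b | ~d) = 1111101011111010
  ((c | ~d) & (~b | ~d)) = 1011101010111010
  ((d | ~c) & ((c | ~d) & (~b | ~d))) = 1001100010011000

((d | ~c) & ((c | ~d) & (~b | ~d)))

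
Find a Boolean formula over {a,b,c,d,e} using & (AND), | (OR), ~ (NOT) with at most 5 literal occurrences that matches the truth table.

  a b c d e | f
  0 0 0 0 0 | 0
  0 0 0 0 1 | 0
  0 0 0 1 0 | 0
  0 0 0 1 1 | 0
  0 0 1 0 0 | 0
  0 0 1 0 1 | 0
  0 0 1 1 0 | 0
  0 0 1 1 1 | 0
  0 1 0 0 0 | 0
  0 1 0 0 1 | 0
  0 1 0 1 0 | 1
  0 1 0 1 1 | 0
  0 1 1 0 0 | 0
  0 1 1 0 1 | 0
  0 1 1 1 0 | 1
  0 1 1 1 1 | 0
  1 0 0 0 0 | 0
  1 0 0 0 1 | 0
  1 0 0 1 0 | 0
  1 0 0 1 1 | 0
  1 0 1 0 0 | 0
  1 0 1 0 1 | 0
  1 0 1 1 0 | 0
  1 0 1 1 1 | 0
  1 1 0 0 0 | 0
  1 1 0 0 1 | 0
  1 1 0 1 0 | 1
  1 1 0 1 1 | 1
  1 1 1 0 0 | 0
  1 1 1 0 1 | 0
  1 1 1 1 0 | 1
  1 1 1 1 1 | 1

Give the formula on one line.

  (b & d) = 00000000001100110000000000110011
  ~e = 10101010101010101010101010101010
  (a | ~e) = 10101010101010101111111111111111
  ((b & d) & (a | ~e)) = 00000000001000100000000000110011

((b & d) & (a | ~e))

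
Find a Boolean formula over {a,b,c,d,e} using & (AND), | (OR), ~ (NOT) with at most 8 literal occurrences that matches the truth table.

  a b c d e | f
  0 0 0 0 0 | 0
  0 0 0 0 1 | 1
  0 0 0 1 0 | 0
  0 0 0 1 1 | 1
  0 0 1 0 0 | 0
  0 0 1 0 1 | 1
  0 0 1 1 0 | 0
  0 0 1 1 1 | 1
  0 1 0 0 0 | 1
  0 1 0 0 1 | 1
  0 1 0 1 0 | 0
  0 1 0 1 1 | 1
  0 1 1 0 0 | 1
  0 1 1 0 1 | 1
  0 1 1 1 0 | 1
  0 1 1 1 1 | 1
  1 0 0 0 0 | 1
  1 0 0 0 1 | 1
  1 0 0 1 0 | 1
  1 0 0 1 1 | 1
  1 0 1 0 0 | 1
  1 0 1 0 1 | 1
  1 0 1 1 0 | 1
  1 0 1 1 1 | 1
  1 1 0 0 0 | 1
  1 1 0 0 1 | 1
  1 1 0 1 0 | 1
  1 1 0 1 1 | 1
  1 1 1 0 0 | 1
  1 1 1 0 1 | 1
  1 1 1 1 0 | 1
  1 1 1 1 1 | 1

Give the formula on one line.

  (a | b) = 00000000111111111111111111111111
  ~d = 11001100110011001100110011001100
  (~d | c) = 11001111110011111100111111001111
  ((a | b) & (~d | c)) = 00000000110011111100111111001111
  (((a | b) & (~d | c)) | a) = 00000000110011111111111111111111
  ((((a | b) & (~d | c)) | a) | e) = 01010101110111111111111111111111

((((a | b) & (~d | c)) | a) | e)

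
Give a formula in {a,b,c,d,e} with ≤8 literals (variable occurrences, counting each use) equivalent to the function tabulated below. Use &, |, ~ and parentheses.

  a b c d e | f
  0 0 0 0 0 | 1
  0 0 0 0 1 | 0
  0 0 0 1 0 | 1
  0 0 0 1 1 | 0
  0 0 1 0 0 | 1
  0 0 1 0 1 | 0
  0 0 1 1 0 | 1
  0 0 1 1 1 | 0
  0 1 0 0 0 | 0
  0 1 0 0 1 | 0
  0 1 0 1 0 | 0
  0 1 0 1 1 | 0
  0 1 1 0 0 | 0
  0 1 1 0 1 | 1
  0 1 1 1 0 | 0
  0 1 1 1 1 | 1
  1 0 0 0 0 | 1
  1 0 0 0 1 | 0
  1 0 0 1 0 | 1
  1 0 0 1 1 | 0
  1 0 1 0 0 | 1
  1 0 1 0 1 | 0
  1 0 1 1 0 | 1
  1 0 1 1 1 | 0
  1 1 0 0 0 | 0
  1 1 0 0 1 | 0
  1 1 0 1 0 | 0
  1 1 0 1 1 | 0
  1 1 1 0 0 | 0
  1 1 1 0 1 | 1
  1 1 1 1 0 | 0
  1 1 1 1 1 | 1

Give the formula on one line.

  ~e = 10101010101010101010101010101010
  ~b = 11111111000000001111111100000000
  (~e & ~b) = 10101010000000001010101000000000
  (b & c) = 00000000000011110000000000001111
  ((b & c) & e) = 00000000000001010000000000000101
  ((~e & ~b) | ((b & c) & e)) = 10101010000001011010101000000101

((~e & ~b) | ((b & c) & e))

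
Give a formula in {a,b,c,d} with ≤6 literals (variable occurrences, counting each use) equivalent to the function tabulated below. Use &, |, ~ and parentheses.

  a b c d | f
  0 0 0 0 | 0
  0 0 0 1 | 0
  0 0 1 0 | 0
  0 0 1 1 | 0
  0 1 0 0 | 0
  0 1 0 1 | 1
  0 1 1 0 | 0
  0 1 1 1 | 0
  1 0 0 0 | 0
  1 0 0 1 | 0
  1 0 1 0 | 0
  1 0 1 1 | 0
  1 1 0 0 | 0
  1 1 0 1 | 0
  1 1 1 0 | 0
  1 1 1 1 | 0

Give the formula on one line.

((d & ~c) & (~a & b))

  ~c = 1100110011001100
  (d & ~c) = 0100010001000100
  ~a = 1111111100000000
  (~a & b) = 0000111100000000
  ((d & ~c) & (~a & b)) = 0000010000000000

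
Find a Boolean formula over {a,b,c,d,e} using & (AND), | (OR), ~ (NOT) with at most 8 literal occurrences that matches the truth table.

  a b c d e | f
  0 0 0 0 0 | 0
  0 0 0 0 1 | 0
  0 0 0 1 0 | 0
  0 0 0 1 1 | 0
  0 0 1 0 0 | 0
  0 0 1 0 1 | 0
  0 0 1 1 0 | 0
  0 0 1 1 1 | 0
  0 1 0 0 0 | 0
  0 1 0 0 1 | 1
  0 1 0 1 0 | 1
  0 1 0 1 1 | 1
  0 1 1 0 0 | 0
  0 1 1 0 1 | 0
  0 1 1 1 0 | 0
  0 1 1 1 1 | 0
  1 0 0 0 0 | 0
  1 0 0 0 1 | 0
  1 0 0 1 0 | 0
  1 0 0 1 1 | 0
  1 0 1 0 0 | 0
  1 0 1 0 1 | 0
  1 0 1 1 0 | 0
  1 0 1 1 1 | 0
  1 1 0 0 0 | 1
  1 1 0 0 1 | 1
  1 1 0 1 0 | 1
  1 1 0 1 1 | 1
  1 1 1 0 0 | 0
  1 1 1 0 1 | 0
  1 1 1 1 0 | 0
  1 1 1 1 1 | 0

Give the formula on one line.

  ~c = 11110000111100001111000011110000
  (d | e) = 01110111011101110111011101110111
  (a | (d | e)) = 01110111011101111111111111111111
  (~c & (a | (d | e))) = 01110000011100001111000011110000
  (b & (~c & (a | (d | e)))) = 00000000011100000000000011110000

(b & (~c & (a | (d | e))))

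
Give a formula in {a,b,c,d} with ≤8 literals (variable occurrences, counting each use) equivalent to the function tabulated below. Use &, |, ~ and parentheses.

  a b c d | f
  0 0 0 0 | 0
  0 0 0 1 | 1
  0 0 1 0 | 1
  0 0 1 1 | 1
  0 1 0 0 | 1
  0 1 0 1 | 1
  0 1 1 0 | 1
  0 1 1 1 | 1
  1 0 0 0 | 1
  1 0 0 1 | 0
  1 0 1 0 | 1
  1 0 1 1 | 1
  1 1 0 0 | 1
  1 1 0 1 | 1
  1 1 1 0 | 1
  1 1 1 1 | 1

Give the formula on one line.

  (a | c) = 0011001111111111
  ((a | c) | d) = 0111011111111111
  ~a = 1111111100000000
  (((a | c) | d) & ~a) = 0111011100000000
  ~d = 1010101010101010
  (~d & a) = 0000000010101010
  ((~d & a) | b) = 0000111110101111
  (c | ((~d & a) | b)) = 0011111110111111
  ((((a | c) | d) & ~a) | (c | ((~d & a) | b))) = 0111111110111111

((((a | c) | d) & ~a) | (c | ((~d & a) | b)))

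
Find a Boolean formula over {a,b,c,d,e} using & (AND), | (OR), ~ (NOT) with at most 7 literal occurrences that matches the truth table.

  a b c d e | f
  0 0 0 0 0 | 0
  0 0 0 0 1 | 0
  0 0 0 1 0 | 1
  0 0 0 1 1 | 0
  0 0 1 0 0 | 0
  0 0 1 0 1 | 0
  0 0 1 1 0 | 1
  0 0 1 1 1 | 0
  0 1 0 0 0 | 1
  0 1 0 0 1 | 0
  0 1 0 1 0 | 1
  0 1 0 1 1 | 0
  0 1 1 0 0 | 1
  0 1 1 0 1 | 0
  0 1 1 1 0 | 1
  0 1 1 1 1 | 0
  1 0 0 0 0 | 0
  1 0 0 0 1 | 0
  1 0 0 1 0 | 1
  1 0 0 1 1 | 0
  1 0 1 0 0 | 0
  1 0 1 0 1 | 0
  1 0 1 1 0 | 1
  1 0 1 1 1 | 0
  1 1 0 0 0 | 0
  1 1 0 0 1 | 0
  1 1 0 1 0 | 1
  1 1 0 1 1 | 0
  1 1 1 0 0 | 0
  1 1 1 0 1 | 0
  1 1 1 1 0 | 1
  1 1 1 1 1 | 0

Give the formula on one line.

((~e & (d | ~a)) & ((a | b) | (e | d)))

  ~e = 10101010101010101010101010101010
  ~a = 11111111111111110000000000000000
  (d | ~a) = 11111111111111110011001100110011
  (~e & (d | ~a)) = 10101010101010100010001000100010
  (a | b) = 00000000111111111111111111111111
  (e | d) = 01110111011101110111011101110111
  ((a | b) | (e | d)) = 01110111111111111111111111111111
  ((~e & (d | ~a)) & ((a | b) | (e | d))) = 00100010101010100010001000100010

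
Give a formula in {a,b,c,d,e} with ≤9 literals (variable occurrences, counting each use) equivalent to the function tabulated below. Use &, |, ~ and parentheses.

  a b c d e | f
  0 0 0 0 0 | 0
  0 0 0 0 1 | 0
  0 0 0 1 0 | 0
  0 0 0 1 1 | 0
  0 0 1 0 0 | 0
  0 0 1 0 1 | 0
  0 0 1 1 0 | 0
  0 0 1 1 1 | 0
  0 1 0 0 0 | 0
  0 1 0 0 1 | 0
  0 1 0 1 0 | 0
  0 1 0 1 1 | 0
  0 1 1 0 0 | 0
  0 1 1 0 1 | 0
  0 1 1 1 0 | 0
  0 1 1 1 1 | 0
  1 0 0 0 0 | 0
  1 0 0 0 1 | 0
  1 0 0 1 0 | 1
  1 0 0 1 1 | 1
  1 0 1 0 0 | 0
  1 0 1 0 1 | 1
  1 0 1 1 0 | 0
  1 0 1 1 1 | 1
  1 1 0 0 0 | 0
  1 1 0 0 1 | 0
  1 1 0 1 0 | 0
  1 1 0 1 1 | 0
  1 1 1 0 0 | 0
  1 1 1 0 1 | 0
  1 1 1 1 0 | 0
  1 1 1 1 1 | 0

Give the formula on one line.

(~b & ((a & ((~c & (c | d)) | c)) & (e | ~c)))

  ~b = 11111111000000001111111100000000
  ~c = 11110000111100001111000011110000
  (c | d) = 00111111001111110011111100111111
  (~c & (c | d)) = 00110000001100000011000000110000
  ((~c & (c | d)) | c) = 00111111001111110011111100111111
  (a & ((~c & (c | d)) | c)) = 00000000000000000011111100111111
  (e | ~c) = 11110101111101011111010111110101
  ((a & ((~c & (c | d)) | c)) & (e | ~c)) = 00000000000000000011010100110101
  (~b & ((a & ((~c & (c | d)) | c)) & (e | ~c))) = 00000000000000000011010100000000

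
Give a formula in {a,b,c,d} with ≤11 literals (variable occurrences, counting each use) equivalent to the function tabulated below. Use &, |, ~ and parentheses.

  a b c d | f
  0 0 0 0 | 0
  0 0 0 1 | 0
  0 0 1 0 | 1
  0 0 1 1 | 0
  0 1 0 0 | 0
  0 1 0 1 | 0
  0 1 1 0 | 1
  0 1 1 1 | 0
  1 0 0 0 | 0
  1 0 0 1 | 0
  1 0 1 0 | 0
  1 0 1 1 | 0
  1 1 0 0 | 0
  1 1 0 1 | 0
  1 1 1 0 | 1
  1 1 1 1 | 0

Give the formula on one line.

((~d | ~c) & (((~a | b) & (c | ~b)) & ((c & ~b) | b)))

  ~d = 1010101010101010
  ~c = 1100110011001100
  (~d | ~c) = 1110111011101110
  ~a = 1111111100000000
  (~a | b) = 1111111100001111
  ~b = 1111000011110000
  (c | ~b) = 1111001111110011
  ((~a | b) & (c | ~b)) = 1111001100000011
  (c & ~b) = 0011000000110000
  ((c & ~b) | b) = 0011111100111111
  (((~a | b) & (c | ~b)) & ((c & ~b) | b)) = 0011001100000011
  ((~d | ~c) & (((~a | b) & (c | ~b)) & ((c & ~b) | b))) = 0010001000000010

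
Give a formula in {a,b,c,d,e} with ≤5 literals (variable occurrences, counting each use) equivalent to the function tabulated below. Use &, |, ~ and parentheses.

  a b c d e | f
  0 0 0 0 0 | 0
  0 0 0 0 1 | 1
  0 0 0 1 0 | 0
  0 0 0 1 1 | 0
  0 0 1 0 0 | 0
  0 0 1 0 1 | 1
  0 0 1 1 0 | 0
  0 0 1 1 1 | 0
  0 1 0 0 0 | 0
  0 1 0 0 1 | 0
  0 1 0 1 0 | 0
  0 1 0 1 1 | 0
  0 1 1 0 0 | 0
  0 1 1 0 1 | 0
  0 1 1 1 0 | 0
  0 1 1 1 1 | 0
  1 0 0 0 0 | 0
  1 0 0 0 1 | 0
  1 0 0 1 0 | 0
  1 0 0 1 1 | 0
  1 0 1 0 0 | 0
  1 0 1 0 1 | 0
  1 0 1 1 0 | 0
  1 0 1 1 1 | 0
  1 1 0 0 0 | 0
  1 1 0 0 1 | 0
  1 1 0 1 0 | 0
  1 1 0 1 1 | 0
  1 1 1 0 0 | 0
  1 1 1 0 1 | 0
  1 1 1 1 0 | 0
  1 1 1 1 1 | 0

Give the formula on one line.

((e & ~b) & (~e | (~a & ~d)))

  ~b = 11111111000000001111111100000000
  (e & ~b) = 01010101000000000101010100000000
  ~e = 10101010101010101010101010101010
  ~a = 11111111111111110000000000000000
  ~d = 11001100110011001100110011001100
  (~a & ~d) = 11001100110011000000000000000000
  (~e | (~a & ~d)) = 11101110111011101010101010101010
  ((e & ~b) & (~e | (~a & ~d))) = 01000100000000000000000000000000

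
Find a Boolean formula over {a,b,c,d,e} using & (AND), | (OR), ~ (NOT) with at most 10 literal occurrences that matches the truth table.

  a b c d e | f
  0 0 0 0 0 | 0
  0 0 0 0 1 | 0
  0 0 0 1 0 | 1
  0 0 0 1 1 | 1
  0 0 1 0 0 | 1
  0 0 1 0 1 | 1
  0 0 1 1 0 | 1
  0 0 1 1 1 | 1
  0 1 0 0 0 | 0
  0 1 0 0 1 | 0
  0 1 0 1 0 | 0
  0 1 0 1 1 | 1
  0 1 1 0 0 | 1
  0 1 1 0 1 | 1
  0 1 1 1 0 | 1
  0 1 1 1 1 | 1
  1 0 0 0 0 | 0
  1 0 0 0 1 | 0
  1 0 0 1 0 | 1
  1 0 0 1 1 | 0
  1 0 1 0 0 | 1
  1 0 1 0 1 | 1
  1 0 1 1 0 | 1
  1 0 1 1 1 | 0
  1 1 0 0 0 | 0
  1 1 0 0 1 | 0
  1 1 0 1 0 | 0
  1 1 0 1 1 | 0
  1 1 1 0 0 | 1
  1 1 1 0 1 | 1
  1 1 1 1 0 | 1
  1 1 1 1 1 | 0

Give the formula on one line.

  ~b = 11111111000000001111111100000000
  (e | ~b) = 11111111010101011111111101010101
  (d & (e | ~b)) = 00110011000100010011001100010001
  ((d & (e | ~b)) | c) = 00111111000111110011111100011111
  ~d = 11001100110011001100110011001100
  ~a = 11111111111111110000000000000000
  (~a & e) = 01010101010101010000000000000000
  (~d | (~a & e)) = 11011101110111011100110011001100
  ~e = 10101010101010101010101010101010
  ((~d | (~a & e)) | ~e) = 11111111111111111110111011101110
  (((d & (e | ~b)) | c) & ((~d | (~a & e)) | ~e)) = 00111111000111110010111000001110

(((d & (e | ~b)) | c) & ((~d | (~a & e)) | ~e))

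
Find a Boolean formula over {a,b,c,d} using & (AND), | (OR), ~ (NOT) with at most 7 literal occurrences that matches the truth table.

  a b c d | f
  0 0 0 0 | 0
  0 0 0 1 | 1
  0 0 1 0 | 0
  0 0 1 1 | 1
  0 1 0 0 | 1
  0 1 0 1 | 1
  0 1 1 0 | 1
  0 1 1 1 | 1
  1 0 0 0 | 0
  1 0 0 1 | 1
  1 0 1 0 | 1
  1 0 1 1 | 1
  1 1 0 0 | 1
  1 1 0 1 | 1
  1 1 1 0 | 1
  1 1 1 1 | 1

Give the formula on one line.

  ~d = 1010101010101010
  (a & ~d) = 0000000010101010
  (c & (a & ~d)) = 0000000000100010
  (b | (c & (a & ~d))) = 0000111100101111
  (b | d) = 0101111101011111
  ((b | (c & (a & ~d))) | (b | d)) = 0101111101111111

((b | (c & (a & ~d))) | (b | d))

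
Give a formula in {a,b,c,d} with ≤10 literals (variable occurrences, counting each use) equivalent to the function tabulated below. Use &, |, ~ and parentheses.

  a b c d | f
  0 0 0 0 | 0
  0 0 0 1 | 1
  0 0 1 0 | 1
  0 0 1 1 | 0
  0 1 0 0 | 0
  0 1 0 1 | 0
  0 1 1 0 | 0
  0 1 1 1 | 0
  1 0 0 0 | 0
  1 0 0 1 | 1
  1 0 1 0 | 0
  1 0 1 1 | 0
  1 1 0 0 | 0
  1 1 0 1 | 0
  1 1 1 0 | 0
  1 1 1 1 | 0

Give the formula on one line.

  (d | c) = 0111011101110111
  ~a = 1111111100000000
  ~b = 1111000011110000
  (d & ~b) = 0101000001010000
  (~a | (d & ~b)) = 1111111101010000
  ((d | c) & (~a | (d & ~b))) = 0111011101010000
  ~c = 1100110011001100
  (b | ~c) = 1100111111001111
  ~d = 1010101010101010
  ((b | ~c) | ~d) = 1110111111101111
  (((b | ~c) | ~d) & ~b) = 1110000011100000
  (((d | c) & (~a | (d & ~b))) & (((b | ~c) | ~d) & ~b)) = 0110000001000000

(((d | c) & (~a | (d & ~b))) & (((b | ~c) | ~d) & ~b))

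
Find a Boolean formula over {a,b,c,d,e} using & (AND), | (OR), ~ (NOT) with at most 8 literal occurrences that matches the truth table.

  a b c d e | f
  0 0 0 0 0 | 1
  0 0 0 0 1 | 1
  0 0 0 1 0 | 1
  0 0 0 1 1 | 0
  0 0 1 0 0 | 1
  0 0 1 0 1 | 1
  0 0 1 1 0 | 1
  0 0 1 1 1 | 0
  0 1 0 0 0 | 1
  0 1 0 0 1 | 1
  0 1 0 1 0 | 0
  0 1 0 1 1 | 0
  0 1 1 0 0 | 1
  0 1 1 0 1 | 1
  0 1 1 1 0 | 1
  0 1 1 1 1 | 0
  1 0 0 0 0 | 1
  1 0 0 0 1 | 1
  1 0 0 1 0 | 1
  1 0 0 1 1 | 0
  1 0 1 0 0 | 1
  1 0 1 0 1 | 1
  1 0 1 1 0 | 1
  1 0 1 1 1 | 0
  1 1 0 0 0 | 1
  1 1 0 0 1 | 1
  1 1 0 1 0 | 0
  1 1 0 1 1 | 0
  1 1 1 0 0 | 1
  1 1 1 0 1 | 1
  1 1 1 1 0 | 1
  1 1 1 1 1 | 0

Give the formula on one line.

((c | (~d | ~b)) & (~d | ~e))

  ~d = 11001100110011001100110011001100
  ~b = 11111111000000001111111100000000
  (~d | ~b) = 11111111110011001111111111001100
  (c | (~d | ~b)) = 11111111110011111111111111001111
  ~e = 10101010101010101010101010101010
  (~d | ~e) = 11101110111011101110111011101110
  ((c | (~d | ~b)) & (~d | ~e)) = 11101110110011101110111011001110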